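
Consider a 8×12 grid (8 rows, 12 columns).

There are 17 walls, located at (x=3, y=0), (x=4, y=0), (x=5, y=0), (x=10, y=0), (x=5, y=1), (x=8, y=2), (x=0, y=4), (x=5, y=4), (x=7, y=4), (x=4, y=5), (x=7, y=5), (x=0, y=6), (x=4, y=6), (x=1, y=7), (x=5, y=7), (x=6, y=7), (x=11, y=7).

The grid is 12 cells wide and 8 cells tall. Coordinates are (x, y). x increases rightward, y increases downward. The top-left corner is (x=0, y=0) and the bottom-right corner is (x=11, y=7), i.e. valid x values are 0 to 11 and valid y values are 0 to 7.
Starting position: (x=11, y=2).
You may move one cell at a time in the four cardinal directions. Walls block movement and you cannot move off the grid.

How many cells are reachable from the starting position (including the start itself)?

BFS flood-fill from (x=11, y=2):
  Distance 0: (x=11, y=2)
  Distance 1: (x=11, y=1), (x=10, y=2), (x=11, y=3)
  Distance 2: (x=11, y=0), (x=10, y=1), (x=9, y=2), (x=10, y=3), (x=11, y=4)
  Distance 3: (x=9, y=1), (x=9, y=3), (x=10, y=4), (x=11, y=5)
  Distance 4: (x=9, y=0), (x=8, y=1), (x=8, y=3), (x=9, y=4), (x=10, y=5), (x=11, y=6)
  Distance 5: (x=8, y=0), (x=7, y=1), (x=7, y=3), (x=8, y=4), (x=9, y=5), (x=10, y=6)
  Distance 6: (x=7, y=0), (x=6, y=1), (x=7, y=2), (x=6, y=3), (x=8, y=5), (x=9, y=6), (x=10, y=7)
  Distance 7: (x=6, y=0), (x=6, y=2), (x=5, y=3), (x=6, y=4), (x=8, y=6), (x=9, y=7)
  Distance 8: (x=5, y=2), (x=4, y=3), (x=6, y=5), (x=7, y=6), (x=8, y=7)
  Distance 9: (x=4, y=2), (x=3, y=3), (x=4, y=4), (x=5, y=5), (x=6, y=6), (x=7, y=7)
  Distance 10: (x=4, y=1), (x=3, y=2), (x=2, y=3), (x=3, y=4), (x=5, y=6)
  Distance 11: (x=3, y=1), (x=2, y=2), (x=1, y=3), (x=2, y=4), (x=3, y=5)
  Distance 12: (x=2, y=1), (x=1, y=2), (x=0, y=3), (x=1, y=4), (x=2, y=5), (x=3, y=6)
  Distance 13: (x=2, y=0), (x=1, y=1), (x=0, y=2), (x=1, y=5), (x=2, y=6), (x=3, y=7)
  Distance 14: (x=1, y=0), (x=0, y=1), (x=0, y=5), (x=1, y=6), (x=2, y=7), (x=4, y=7)
  Distance 15: (x=0, y=0)
Total reachable: 78 (grid has 79 open cells total)

Answer: Reachable cells: 78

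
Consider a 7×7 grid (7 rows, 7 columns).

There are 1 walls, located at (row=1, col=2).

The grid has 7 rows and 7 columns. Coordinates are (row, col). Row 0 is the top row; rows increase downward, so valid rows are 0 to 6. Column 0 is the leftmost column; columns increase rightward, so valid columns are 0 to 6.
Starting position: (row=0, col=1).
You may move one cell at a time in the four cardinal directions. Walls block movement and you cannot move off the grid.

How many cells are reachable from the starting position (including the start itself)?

Answer: Reachable cells: 48

Derivation:
BFS flood-fill from (row=0, col=1):
  Distance 0: (row=0, col=1)
  Distance 1: (row=0, col=0), (row=0, col=2), (row=1, col=1)
  Distance 2: (row=0, col=3), (row=1, col=0), (row=2, col=1)
  Distance 3: (row=0, col=4), (row=1, col=3), (row=2, col=0), (row=2, col=2), (row=3, col=1)
  Distance 4: (row=0, col=5), (row=1, col=4), (row=2, col=3), (row=3, col=0), (row=3, col=2), (row=4, col=1)
  Distance 5: (row=0, col=6), (row=1, col=5), (row=2, col=4), (row=3, col=3), (row=4, col=0), (row=4, col=2), (row=5, col=1)
  Distance 6: (row=1, col=6), (row=2, col=5), (row=3, col=4), (row=4, col=3), (row=5, col=0), (row=5, col=2), (row=6, col=1)
  Distance 7: (row=2, col=6), (row=3, col=5), (row=4, col=4), (row=5, col=3), (row=6, col=0), (row=6, col=2)
  Distance 8: (row=3, col=6), (row=4, col=5), (row=5, col=4), (row=6, col=3)
  Distance 9: (row=4, col=6), (row=5, col=5), (row=6, col=4)
  Distance 10: (row=5, col=6), (row=6, col=5)
  Distance 11: (row=6, col=6)
Total reachable: 48 (grid has 48 open cells total)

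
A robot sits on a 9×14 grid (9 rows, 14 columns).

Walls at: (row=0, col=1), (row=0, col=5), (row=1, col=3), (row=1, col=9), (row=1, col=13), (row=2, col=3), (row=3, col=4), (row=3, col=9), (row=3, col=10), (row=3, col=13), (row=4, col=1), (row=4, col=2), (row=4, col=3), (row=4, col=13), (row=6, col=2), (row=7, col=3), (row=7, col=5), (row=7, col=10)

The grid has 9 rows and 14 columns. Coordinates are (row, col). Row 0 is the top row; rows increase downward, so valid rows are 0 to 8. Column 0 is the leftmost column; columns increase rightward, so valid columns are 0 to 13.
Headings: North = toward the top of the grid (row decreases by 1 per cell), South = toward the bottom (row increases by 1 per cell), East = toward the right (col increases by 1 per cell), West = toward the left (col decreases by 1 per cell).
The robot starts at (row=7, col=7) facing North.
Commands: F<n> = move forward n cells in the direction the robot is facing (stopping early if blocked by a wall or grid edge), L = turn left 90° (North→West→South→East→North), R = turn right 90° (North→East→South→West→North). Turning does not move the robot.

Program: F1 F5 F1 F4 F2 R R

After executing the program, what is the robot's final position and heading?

Answer: Final position: (row=0, col=7), facing South

Derivation:
Start: (row=7, col=7), facing North
  F1: move forward 1, now at (row=6, col=7)
  F5: move forward 5, now at (row=1, col=7)
  F1: move forward 1, now at (row=0, col=7)
  F4: move forward 0/4 (blocked), now at (row=0, col=7)
  F2: move forward 0/2 (blocked), now at (row=0, col=7)
  R: turn right, now facing East
  R: turn right, now facing South
Final: (row=0, col=7), facing South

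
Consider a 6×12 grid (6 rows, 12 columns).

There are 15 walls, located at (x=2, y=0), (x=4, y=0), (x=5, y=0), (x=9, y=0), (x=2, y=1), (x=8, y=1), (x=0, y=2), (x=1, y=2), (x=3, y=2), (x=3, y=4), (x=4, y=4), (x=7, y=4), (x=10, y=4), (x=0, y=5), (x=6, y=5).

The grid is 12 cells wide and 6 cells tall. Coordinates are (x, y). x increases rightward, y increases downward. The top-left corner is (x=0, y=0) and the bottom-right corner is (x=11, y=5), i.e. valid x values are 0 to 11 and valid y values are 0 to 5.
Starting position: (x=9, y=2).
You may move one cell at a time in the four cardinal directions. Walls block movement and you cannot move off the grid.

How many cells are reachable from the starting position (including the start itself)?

BFS flood-fill from (x=9, y=2):
  Distance 0: (x=9, y=2)
  Distance 1: (x=9, y=1), (x=8, y=2), (x=10, y=2), (x=9, y=3)
  Distance 2: (x=10, y=1), (x=7, y=2), (x=11, y=2), (x=8, y=3), (x=10, y=3), (x=9, y=4)
  Distance 3: (x=10, y=0), (x=7, y=1), (x=11, y=1), (x=6, y=2), (x=7, y=3), (x=11, y=3), (x=8, y=4), (x=9, y=5)
  Distance 4: (x=7, y=0), (x=11, y=0), (x=6, y=1), (x=5, y=2), (x=6, y=3), (x=11, y=4), (x=8, y=5), (x=10, y=5)
  Distance 5: (x=6, y=0), (x=8, y=0), (x=5, y=1), (x=4, y=2), (x=5, y=3), (x=6, y=4), (x=7, y=5), (x=11, y=5)
  Distance 6: (x=4, y=1), (x=4, y=3), (x=5, y=4)
  Distance 7: (x=3, y=1), (x=3, y=3), (x=5, y=5)
  Distance 8: (x=3, y=0), (x=2, y=3), (x=4, y=5)
  Distance 9: (x=2, y=2), (x=1, y=3), (x=2, y=4), (x=3, y=5)
  Distance 10: (x=0, y=3), (x=1, y=4), (x=2, y=5)
  Distance 11: (x=0, y=4), (x=1, y=5)
Total reachable: 53 (grid has 57 open cells total)

Answer: Reachable cells: 53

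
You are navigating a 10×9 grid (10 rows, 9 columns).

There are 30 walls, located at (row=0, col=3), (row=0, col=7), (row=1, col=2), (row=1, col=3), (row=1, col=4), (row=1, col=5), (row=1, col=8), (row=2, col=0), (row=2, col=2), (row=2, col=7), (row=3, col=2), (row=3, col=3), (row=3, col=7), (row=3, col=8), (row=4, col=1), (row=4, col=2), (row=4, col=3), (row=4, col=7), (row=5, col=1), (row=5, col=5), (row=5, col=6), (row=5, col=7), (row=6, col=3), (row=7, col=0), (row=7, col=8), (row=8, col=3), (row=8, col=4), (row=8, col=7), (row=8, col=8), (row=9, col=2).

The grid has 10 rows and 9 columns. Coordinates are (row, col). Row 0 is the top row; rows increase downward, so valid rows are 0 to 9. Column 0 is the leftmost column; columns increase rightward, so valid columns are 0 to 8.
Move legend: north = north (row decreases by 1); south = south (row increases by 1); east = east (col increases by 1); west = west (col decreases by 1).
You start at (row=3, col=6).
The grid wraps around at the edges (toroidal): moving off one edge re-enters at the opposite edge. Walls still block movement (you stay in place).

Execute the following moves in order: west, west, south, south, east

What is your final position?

Start: (row=3, col=6)
  west (west): (row=3, col=6) -> (row=3, col=5)
  west (west): (row=3, col=5) -> (row=3, col=4)
  south (south): (row=3, col=4) -> (row=4, col=4)
  south (south): (row=4, col=4) -> (row=5, col=4)
  east (east): blocked, stay at (row=5, col=4)
Final: (row=5, col=4)

Answer: Final position: (row=5, col=4)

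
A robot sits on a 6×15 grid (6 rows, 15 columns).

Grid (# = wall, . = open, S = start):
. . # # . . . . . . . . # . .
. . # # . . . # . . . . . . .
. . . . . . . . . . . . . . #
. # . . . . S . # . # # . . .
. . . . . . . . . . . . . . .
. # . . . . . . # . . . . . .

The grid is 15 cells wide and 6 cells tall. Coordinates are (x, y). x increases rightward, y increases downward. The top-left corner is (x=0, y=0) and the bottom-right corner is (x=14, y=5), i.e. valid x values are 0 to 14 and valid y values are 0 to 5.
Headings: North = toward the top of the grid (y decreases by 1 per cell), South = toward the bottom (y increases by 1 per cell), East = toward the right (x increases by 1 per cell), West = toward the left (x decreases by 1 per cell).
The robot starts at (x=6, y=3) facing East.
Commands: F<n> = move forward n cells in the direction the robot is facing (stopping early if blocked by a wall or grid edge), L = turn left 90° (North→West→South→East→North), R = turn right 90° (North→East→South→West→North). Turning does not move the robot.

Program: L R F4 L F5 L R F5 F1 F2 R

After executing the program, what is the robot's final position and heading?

Answer: Final position: (x=7, y=2), facing East

Derivation:
Start: (x=6, y=3), facing East
  L: turn left, now facing North
  R: turn right, now facing East
  F4: move forward 1/4 (blocked), now at (x=7, y=3)
  L: turn left, now facing North
  F5: move forward 1/5 (blocked), now at (x=7, y=2)
  L: turn left, now facing West
  R: turn right, now facing North
  F5: move forward 0/5 (blocked), now at (x=7, y=2)
  F1: move forward 0/1 (blocked), now at (x=7, y=2)
  F2: move forward 0/2 (blocked), now at (x=7, y=2)
  R: turn right, now facing East
Final: (x=7, y=2), facing East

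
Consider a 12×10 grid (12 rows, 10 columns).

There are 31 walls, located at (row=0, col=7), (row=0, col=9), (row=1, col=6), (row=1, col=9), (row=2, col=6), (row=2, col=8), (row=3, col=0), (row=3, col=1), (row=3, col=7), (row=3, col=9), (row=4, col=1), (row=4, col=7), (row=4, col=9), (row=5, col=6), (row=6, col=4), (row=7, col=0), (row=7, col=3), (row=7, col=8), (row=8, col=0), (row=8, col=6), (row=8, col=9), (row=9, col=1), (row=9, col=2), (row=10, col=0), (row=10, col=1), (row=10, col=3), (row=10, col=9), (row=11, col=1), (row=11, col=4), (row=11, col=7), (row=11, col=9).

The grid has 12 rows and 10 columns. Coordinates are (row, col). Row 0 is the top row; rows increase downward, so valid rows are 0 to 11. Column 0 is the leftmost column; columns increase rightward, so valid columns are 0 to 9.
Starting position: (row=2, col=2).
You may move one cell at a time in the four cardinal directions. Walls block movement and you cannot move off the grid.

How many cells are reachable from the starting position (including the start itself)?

Answer: Reachable cells: 79

Derivation:
BFS flood-fill from (row=2, col=2):
  Distance 0: (row=2, col=2)
  Distance 1: (row=1, col=2), (row=2, col=1), (row=2, col=3), (row=3, col=2)
  Distance 2: (row=0, col=2), (row=1, col=1), (row=1, col=3), (row=2, col=0), (row=2, col=4), (row=3, col=3), (row=4, col=2)
  Distance 3: (row=0, col=1), (row=0, col=3), (row=1, col=0), (row=1, col=4), (row=2, col=5), (row=3, col=4), (row=4, col=3), (row=5, col=2)
  Distance 4: (row=0, col=0), (row=0, col=4), (row=1, col=5), (row=3, col=5), (row=4, col=4), (row=5, col=1), (row=5, col=3), (row=6, col=2)
  Distance 5: (row=0, col=5), (row=3, col=6), (row=4, col=5), (row=5, col=0), (row=5, col=4), (row=6, col=1), (row=6, col=3), (row=7, col=2)
  Distance 6: (row=0, col=6), (row=4, col=0), (row=4, col=6), (row=5, col=5), (row=6, col=0), (row=7, col=1), (row=8, col=2)
  Distance 7: (row=6, col=5), (row=8, col=1), (row=8, col=3)
  Distance 8: (row=6, col=6), (row=7, col=5), (row=8, col=4), (row=9, col=3)
  Distance 9: (row=6, col=7), (row=7, col=4), (row=7, col=6), (row=8, col=5), (row=9, col=4)
  Distance 10: (row=5, col=7), (row=6, col=8), (row=7, col=7), (row=9, col=5), (row=10, col=4)
  Distance 11: (row=5, col=8), (row=6, col=9), (row=8, col=7), (row=9, col=6), (row=10, col=5)
  Distance 12: (row=4, col=8), (row=5, col=9), (row=7, col=9), (row=8, col=8), (row=9, col=7), (row=10, col=6), (row=11, col=5)
  Distance 13: (row=3, col=8), (row=9, col=8), (row=10, col=7), (row=11, col=6)
  Distance 14: (row=9, col=9), (row=10, col=8)
  Distance 15: (row=11, col=8)
Total reachable: 79 (grid has 89 open cells total)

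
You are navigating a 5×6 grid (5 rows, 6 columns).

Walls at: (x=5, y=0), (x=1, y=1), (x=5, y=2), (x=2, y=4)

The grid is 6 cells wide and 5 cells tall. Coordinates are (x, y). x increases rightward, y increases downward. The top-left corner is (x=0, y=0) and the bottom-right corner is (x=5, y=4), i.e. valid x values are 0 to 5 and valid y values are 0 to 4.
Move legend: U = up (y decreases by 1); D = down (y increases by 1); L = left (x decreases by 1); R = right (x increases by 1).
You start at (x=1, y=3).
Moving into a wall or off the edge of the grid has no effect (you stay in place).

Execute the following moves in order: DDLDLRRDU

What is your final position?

Start: (x=1, y=3)
  D (down): (x=1, y=3) -> (x=1, y=4)
  D (down): blocked, stay at (x=1, y=4)
  L (left): (x=1, y=4) -> (x=0, y=4)
  D (down): blocked, stay at (x=0, y=4)
  L (left): blocked, stay at (x=0, y=4)
  R (right): (x=0, y=4) -> (x=1, y=4)
  R (right): blocked, stay at (x=1, y=4)
  D (down): blocked, stay at (x=1, y=4)
  U (up): (x=1, y=4) -> (x=1, y=3)
Final: (x=1, y=3)

Answer: Final position: (x=1, y=3)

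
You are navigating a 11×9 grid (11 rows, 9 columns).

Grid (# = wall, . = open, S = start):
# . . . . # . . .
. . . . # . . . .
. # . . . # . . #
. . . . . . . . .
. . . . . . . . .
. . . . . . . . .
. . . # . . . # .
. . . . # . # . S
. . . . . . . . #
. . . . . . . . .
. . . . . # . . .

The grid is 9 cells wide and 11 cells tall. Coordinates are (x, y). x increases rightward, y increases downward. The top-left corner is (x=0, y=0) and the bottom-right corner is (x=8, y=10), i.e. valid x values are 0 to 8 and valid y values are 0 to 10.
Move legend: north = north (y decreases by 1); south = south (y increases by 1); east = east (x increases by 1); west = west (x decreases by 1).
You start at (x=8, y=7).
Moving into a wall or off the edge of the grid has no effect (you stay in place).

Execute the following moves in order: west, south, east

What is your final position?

Answer: Final position: (x=7, y=8)

Derivation:
Start: (x=8, y=7)
  west (west): (x=8, y=7) -> (x=7, y=7)
  south (south): (x=7, y=7) -> (x=7, y=8)
  east (east): blocked, stay at (x=7, y=8)
Final: (x=7, y=8)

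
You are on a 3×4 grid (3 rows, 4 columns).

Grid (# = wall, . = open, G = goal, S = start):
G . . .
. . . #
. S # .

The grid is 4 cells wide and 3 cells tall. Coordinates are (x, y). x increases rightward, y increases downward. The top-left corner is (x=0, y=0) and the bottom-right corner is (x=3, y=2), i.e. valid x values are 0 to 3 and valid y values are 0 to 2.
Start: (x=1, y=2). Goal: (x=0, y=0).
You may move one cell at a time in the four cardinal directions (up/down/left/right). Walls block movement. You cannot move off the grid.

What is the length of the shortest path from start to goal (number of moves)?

BFS from (x=1, y=2) until reaching (x=0, y=0):
  Distance 0: (x=1, y=2)
  Distance 1: (x=1, y=1), (x=0, y=2)
  Distance 2: (x=1, y=0), (x=0, y=1), (x=2, y=1)
  Distance 3: (x=0, y=0), (x=2, y=0)  <- goal reached here
One shortest path (3 moves): (x=1, y=2) -> (x=0, y=2) -> (x=0, y=1) -> (x=0, y=0)

Answer: Shortest path length: 3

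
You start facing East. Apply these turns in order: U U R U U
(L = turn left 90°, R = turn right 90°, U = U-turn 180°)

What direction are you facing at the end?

Start: East
  U (U-turn (180°)) -> West
  U (U-turn (180°)) -> East
  R (right (90° clockwise)) -> South
  U (U-turn (180°)) -> North
  U (U-turn (180°)) -> South
Final: South

Answer: Final heading: South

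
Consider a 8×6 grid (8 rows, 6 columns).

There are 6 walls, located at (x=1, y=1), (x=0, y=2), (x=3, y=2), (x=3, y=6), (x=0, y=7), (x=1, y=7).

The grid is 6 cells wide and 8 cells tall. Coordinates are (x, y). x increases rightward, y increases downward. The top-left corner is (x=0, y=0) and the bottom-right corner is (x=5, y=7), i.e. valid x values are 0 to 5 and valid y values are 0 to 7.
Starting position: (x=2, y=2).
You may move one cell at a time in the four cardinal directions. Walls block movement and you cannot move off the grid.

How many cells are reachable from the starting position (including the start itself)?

Answer: Reachable cells: 42

Derivation:
BFS flood-fill from (x=2, y=2):
  Distance 0: (x=2, y=2)
  Distance 1: (x=2, y=1), (x=1, y=2), (x=2, y=3)
  Distance 2: (x=2, y=0), (x=3, y=1), (x=1, y=3), (x=3, y=3), (x=2, y=4)
  Distance 3: (x=1, y=0), (x=3, y=0), (x=4, y=1), (x=0, y=3), (x=4, y=3), (x=1, y=4), (x=3, y=4), (x=2, y=5)
  Distance 4: (x=0, y=0), (x=4, y=0), (x=5, y=1), (x=4, y=2), (x=5, y=3), (x=0, y=4), (x=4, y=4), (x=1, y=5), (x=3, y=5), (x=2, y=6)
  Distance 5: (x=5, y=0), (x=0, y=1), (x=5, y=2), (x=5, y=4), (x=0, y=5), (x=4, y=5), (x=1, y=6), (x=2, y=7)
  Distance 6: (x=5, y=5), (x=0, y=6), (x=4, y=6), (x=3, y=7)
  Distance 7: (x=5, y=6), (x=4, y=7)
  Distance 8: (x=5, y=7)
Total reachable: 42 (grid has 42 open cells total)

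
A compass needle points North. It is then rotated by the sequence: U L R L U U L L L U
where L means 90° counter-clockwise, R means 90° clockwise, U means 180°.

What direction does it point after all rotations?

Answer: Final heading: North

Derivation:
Start: North
  U (U-turn (180°)) -> South
  L (left (90° counter-clockwise)) -> East
  R (right (90° clockwise)) -> South
  L (left (90° counter-clockwise)) -> East
  U (U-turn (180°)) -> West
  U (U-turn (180°)) -> East
  L (left (90° counter-clockwise)) -> North
  L (left (90° counter-clockwise)) -> West
  L (left (90° counter-clockwise)) -> South
  U (U-turn (180°)) -> North
Final: North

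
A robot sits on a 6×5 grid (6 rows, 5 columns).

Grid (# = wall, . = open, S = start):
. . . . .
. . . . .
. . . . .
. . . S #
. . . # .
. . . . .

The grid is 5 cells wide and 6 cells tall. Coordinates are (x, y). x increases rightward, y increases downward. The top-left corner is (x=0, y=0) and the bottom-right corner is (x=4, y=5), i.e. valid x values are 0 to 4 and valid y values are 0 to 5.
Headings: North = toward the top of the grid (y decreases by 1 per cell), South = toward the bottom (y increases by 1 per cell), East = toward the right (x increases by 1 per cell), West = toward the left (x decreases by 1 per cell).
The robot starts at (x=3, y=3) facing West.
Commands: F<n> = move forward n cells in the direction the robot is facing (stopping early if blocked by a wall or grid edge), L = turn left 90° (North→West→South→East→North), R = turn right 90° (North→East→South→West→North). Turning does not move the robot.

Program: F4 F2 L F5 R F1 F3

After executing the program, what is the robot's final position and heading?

Answer: Final position: (x=0, y=5), facing West

Derivation:
Start: (x=3, y=3), facing West
  F4: move forward 3/4 (blocked), now at (x=0, y=3)
  F2: move forward 0/2 (blocked), now at (x=0, y=3)
  L: turn left, now facing South
  F5: move forward 2/5 (blocked), now at (x=0, y=5)
  R: turn right, now facing West
  F1: move forward 0/1 (blocked), now at (x=0, y=5)
  F3: move forward 0/3 (blocked), now at (x=0, y=5)
Final: (x=0, y=5), facing West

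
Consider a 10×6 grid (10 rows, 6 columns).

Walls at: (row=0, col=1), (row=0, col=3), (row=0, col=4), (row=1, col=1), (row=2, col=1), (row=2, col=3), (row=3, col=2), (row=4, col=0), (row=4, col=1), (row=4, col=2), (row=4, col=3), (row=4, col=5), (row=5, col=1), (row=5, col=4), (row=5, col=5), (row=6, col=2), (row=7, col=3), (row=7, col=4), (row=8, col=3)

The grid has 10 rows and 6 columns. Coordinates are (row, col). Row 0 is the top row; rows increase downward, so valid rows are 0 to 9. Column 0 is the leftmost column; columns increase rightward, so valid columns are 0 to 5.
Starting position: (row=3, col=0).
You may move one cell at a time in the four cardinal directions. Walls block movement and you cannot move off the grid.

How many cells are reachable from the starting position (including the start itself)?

Answer: Reachable cells: 5

Derivation:
BFS flood-fill from (row=3, col=0):
  Distance 0: (row=3, col=0)
  Distance 1: (row=2, col=0), (row=3, col=1)
  Distance 2: (row=1, col=0)
  Distance 3: (row=0, col=0)
Total reachable: 5 (grid has 41 open cells total)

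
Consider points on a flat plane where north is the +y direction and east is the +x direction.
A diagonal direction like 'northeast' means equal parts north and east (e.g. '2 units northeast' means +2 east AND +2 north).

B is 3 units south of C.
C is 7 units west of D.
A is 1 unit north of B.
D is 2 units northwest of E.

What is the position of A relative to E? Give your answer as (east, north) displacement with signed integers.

Answer: A is at (east=-9, north=0) relative to E.

Derivation:
Place E at the origin (east=0, north=0).
  D is 2 units northwest of E: delta (east=-2, north=+2); D at (east=-2, north=2).
  C is 7 units west of D: delta (east=-7, north=+0); C at (east=-9, north=2).
  B is 3 units south of C: delta (east=+0, north=-3); B at (east=-9, north=-1).
  A is 1 unit north of B: delta (east=+0, north=+1); A at (east=-9, north=0).
Therefore A relative to E: (east=-9, north=0).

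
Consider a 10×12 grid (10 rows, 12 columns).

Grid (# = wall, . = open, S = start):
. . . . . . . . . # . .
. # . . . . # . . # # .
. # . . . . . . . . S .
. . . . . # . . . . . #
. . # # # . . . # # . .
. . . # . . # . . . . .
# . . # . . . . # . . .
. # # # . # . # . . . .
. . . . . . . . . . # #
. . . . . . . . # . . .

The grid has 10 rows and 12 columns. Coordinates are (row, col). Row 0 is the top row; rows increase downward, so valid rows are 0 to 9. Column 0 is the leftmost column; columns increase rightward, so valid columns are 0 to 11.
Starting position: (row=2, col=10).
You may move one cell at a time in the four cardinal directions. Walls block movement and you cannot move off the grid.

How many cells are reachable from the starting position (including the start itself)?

Answer: Reachable cells: 94

Derivation:
BFS flood-fill from (row=2, col=10):
  Distance 0: (row=2, col=10)
  Distance 1: (row=2, col=9), (row=2, col=11), (row=3, col=10)
  Distance 2: (row=1, col=11), (row=2, col=8), (row=3, col=9), (row=4, col=10)
  Distance 3: (row=0, col=11), (row=1, col=8), (row=2, col=7), (row=3, col=8), (row=4, col=11), (row=5, col=10)
  Distance 4: (row=0, col=8), (row=0, col=10), (row=1, col=7), (row=2, col=6), (row=3, col=7), (row=5, col=9), (row=5, col=11), (row=6, col=10)
  Distance 5: (row=0, col=7), (row=2, col=5), (row=3, col=6), (row=4, col=7), (row=5, col=8), (row=6, col=9), (row=6, col=11), (row=7, col=10)
  Distance 6: (row=0, col=6), (row=1, col=5), (row=2, col=4), (row=4, col=6), (row=5, col=7), (row=7, col=9), (row=7, col=11)
  Distance 7: (row=0, col=5), (row=1, col=4), (row=2, col=3), (row=3, col=4), (row=4, col=5), (row=6, col=7), (row=7, col=8), (row=8, col=9)
  Distance 8: (row=0, col=4), (row=1, col=3), (row=2, col=2), (row=3, col=3), (row=5, col=5), (row=6, col=6), (row=8, col=8), (row=9, col=9)
  Distance 9: (row=0, col=3), (row=1, col=2), (row=3, col=2), (row=5, col=4), (row=6, col=5), (row=7, col=6), (row=8, col=7), (row=9, col=10)
  Distance 10: (row=0, col=2), (row=3, col=1), (row=6, col=4), (row=8, col=6), (row=9, col=7), (row=9, col=11)
  Distance 11: (row=0, col=1), (row=3, col=0), (row=4, col=1), (row=7, col=4), (row=8, col=5), (row=9, col=6)
  Distance 12: (row=0, col=0), (row=2, col=0), (row=4, col=0), (row=5, col=1), (row=8, col=4), (row=9, col=5)
  Distance 13: (row=1, col=0), (row=5, col=0), (row=5, col=2), (row=6, col=1), (row=8, col=3), (row=9, col=4)
  Distance 14: (row=6, col=2), (row=8, col=2), (row=9, col=3)
  Distance 15: (row=8, col=1), (row=9, col=2)
  Distance 16: (row=8, col=0), (row=9, col=1)
  Distance 17: (row=7, col=0), (row=9, col=0)
Total reachable: 94 (grid has 94 open cells total)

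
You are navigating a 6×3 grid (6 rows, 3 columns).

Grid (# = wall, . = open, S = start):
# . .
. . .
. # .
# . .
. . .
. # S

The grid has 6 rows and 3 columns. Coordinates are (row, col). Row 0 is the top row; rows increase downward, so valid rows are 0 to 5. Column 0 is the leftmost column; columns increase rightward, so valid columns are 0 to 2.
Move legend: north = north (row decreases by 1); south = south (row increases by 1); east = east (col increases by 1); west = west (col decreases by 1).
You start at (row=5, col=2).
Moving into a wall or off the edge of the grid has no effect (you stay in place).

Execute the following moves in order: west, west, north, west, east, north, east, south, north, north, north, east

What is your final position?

Start: (row=5, col=2)
  west (west): blocked, stay at (row=5, col=2)
  west (west): blocked, stay at (row=5, col=2)
  north (north): (row=5, col=2) -> (row=4, col=2)
  west (west): (row=4, col=2) -> (row=4, col=1)
  east (east): (row=4, col=1) -> (row=4, col=2)
  north (north): (row=4, col=2) -> (row=3, col=2)
  east (east): blocked, stay at (row=3, col=2)
  south (south): (row=3, col=2) -> (row=4, col=2)
  north (north): (row=4, col=2) -> (row=3, col=2)
  north (north): (row=3, col=2) -> (row=2, col=2)
  north (north): (row=2, col=2) -> (row=1, col=2)
  east (east): blocked, stay at (row=1, col=2)
Final: (row=1, col=2)

Answer: Final position: (row=1, col=2)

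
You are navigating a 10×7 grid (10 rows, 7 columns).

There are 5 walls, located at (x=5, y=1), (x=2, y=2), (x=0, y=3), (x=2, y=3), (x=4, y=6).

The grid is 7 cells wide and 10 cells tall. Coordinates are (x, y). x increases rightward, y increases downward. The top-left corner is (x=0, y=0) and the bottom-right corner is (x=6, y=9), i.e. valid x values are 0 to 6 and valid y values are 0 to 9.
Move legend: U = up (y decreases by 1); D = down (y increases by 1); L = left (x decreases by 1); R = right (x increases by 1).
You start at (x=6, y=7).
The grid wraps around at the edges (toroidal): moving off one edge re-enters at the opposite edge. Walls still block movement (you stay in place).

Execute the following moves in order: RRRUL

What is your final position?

Answer: Final position: (x=1, y=6)

Derivation:
Start: (x=6, y=7)
  R (right): (x=6, y=7) -> (x=0, y=7)
  R (right): (x=0, y=7) -> (x=1, y=7)
  R (right): (x=1, y=7) -> (x=2, y=7)
  U (up): (x=2, y=7) -> (x=2, y=6)
  L (left): (x=2, y=6) -> (x=1, y=6)
Final: (x=1, y=6)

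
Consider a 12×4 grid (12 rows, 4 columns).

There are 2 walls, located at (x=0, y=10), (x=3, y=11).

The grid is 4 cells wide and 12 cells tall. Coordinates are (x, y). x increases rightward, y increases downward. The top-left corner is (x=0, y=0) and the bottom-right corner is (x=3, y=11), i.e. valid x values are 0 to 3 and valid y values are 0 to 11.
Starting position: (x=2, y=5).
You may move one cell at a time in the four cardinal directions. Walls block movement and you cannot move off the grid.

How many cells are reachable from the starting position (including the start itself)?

BFS flood-fill from (x=2, y=5):
  Distance 0: (x=2, y=5)
  Distance 1: (x=2, y=4), (x=1, y=5), (x=3, y=5), (x=2, y=6)
  Distance 2: (x=2, y=3), (x=1, y=4), (x=3, y=4), (x=0, y=5), (x=1, y=6), (x=3, y=6), (x=2, y=7)
  Distance 3: (x=2, y=2), (x=1, y=3), (x=3, y=3), (x=0, y=4), (x=0, y=6), (x=1, y=7), (x=3, y=7), (x=2, y=8)
  Distance 4: (x=2, y=1), (x=1, y=2), (x=3, y=2), (x=0, y=3), (x=0, y=7), (x=1, y=8), (x=3, y=8), (x=2, y=9)
  Distance 5: (x=2, y=0), (x=1, y=1), (x=3, y=1), (x=0, y=2), (x=0, y=8), (x=1, y=9), (x=3, y=9), (x=2, y=10)
  Distance 6: (x=1, y=0), (x=3, y=0), (x=0, y=1), (x=0, y=9), (x=1, y=10), (x=3, y=10), (x=2, y=11)
  Distance 7: (x=0, y=0), (x=1, y=11)
  Distance 8: (x=0, y=11)
Total reachable: 46 (grid has 46 open cells total)

Answer: Reachable cells: 46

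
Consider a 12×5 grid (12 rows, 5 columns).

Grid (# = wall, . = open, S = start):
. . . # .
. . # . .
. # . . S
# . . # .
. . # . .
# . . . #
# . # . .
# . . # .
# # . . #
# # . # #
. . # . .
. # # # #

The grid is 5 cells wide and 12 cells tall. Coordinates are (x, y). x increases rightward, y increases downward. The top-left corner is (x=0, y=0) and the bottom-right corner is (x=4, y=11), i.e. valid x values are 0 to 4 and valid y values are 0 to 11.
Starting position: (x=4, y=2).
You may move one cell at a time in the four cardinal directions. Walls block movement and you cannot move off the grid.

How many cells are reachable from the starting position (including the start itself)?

Answer: Reachable cells: 25

Derivation:
BFS flood-fill from (x=4, y=2):
  Distance 0: (x=4, y=2)
  Distance 1: (x=4, y=1), (x=3, y=2), (x=4, y=3)
  Distance 2: (x=4, y=0), (x=3, y=1), (x=2, y=2), (x=4, y=4)
  Distance 3: (x=2, y=3), (x=3, y=4)
  Distance 4: (x=1, y=3), (x=3, y=5)
  Distance 5: (x=1, y=4), (x=2, y=5), (x=3, y=6)
  Distance 6: (x=0, y=4), (x=1, y=5), (x=4, y=6)
  Distance 7: (x=1, y=6), (x=4, y=7)
  Distance 8: (x=1, y=7)
  Distance 9: (x=2, y=7)
  Distance 10: (x=2, y=8)
  Distance 11: (x=3, y=8), (x=2, y=9)
Total reachable: 25 (grid has 36 open cells total)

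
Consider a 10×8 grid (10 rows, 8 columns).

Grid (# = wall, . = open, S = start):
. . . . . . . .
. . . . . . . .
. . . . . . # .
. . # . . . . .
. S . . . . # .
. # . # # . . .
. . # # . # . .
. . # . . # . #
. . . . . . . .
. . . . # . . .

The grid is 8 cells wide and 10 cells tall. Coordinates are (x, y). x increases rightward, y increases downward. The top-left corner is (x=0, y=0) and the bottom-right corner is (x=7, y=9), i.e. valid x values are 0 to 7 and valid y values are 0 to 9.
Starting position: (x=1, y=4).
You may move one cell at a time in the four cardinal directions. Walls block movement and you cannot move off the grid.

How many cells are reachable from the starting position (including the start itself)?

BFS flood-fill from (x=1, y=4):
  Distance 0: (x=1, y=4)
  Distance 1: (x=1, y=3), (x=0, y=4), (x=2, y=4)
  Distance 2: (x=1, y=2), (x=0, y=3), (x=3, y=4), (x=0, y=5), (x=2, y=5)
  Distance 3: (x=1, y=1), (x=0, y=2), (x=2, y=2), (x=3, y=3), (x=4, y=4), (x=0, y=6)
  Distance 4: (x=1, y=0), (x=0, y=1), (x=2, y=1), (x=3, y=2), (x=4, y=3), (x=5, y=4), (x=1, y=6), (x=0, y=7)
  Distance 5: (x=0, y=0), (x=2, y=0), (x=3, y=1), (x=4, y=2), (x=5, y=3), (x=5, y=5), (x=1, y=7), (x=0, y=8)
  Distance 6: (x=3, y=0), (x=4, y=1), (x=5, y=2), (x=6, y=3), (x=6, y=5), (x=1, y=8), (x=0, y=9)
  Distance 7: (x=4, y=0), (x=5, y=1), (x=7, y=3), (x=7, y=5), (x=6, y=6), (x=2, y=8), (x=1, y=9)
  Distance 8: (x=5, y=0), (x=6, y=1), (x=7, y=2), (x=7, y=4), (x=7, y=6), (x=6, y=7), (x=3, y=8), (x=2, y=9)
  Distance 9: (x=6, y=0), (x=7, y=1), (x=3, y=7), (x=4, y=8), (x=6, y=8), (x=3, y=9)
  Distance 10: (x=7, y=0), (x=4, y=7), (x=5, y=8), (x=7, y=8), (x=6, y=9)
  Distance 11: (x=4, y=6), (x=5, y=9), (x=7, y=9)
Total reachable: 67 (grid has 67 open cells total)

Answer: Reachable cells: 67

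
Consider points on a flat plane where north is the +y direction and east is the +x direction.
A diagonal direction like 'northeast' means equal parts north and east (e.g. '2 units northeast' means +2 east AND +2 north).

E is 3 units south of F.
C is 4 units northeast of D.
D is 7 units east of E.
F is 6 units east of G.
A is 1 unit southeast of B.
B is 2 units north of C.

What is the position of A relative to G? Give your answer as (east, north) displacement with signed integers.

Place G at the origin (east=0, north=0).
  F is 6 units east of G: delta (east=+6, north=+0); F at (east=6, north=0).
  E is 3 units south of F: delta (east=+0, north=-3); E at (east=6, north=-3).
  D is 7 units east of E: delta (east=+7, north=+0); D at (east=13, north=-3).
  C is 4 units northeast of D: delta (east=+4, north=+4); C at (east=17, north=1).
  B is 2 units north of C: delta (east=+0, north=+2); B at (east=17, north=3).
  A is 1 unit southeast of B: delta (east=+1, north=-1); A at (east=18, north=2).
Therefore A relative to G: (east=18, north=2).

Answer: A is at (east=18, north=2) relative to G.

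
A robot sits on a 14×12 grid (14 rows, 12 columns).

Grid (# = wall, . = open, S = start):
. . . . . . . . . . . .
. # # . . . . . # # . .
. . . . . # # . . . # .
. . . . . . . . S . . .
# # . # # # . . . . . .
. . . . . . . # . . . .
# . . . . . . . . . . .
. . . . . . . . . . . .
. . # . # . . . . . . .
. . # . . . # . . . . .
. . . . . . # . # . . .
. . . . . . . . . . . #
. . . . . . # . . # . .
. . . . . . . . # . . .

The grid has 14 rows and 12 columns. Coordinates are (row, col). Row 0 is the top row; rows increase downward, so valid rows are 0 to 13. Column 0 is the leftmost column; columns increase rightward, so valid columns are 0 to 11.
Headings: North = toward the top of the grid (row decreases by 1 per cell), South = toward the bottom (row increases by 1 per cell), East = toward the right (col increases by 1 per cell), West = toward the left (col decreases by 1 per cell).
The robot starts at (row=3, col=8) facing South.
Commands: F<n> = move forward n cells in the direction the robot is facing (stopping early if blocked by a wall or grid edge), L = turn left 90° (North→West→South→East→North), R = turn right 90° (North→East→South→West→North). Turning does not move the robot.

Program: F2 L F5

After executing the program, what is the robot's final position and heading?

Answer: Final position: (row=5, col=11), facing East

Derivation:
Start: (row=3, col=8), facing South
  F2: move forward 2, now at (row=5, col=8)
  L: turn left, now facing East
  F5: move forward 3/5 (blocked), now at (row=5, col=11)
Final: (row=5, col=11), facing East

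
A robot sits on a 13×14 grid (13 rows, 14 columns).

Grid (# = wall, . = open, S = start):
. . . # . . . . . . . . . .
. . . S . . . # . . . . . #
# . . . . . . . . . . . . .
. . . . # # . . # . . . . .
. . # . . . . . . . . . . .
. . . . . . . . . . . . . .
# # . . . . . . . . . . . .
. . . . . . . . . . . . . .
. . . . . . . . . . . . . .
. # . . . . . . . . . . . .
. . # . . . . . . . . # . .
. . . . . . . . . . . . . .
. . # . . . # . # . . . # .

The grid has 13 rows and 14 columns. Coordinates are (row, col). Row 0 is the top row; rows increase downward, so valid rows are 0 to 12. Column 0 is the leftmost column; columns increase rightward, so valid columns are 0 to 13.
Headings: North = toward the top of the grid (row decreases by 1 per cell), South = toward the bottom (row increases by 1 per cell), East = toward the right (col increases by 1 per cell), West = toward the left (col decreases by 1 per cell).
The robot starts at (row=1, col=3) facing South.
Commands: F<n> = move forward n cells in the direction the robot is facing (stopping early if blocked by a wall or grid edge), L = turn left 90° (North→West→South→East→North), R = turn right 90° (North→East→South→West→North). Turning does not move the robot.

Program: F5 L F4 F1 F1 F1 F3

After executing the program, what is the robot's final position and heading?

Start: (row=1, col=3), facing South
  F5: move forward 5, now at (row=6, col=3)
  L: turn left, now facing East
  F4: move forward 4, now at (row=6, col=7)
  F1: move forward 1, now at (row=6, col=8)
  F1: move forward 1, now at (row=6, col=9)
  F1: move forward 1, now at (row=6, col=10)
  F3: move forward 3, now at (row=6, col=13)
Final: (row=6, col=13), facing East

Answer: Final position: (row=6, col=13), facing East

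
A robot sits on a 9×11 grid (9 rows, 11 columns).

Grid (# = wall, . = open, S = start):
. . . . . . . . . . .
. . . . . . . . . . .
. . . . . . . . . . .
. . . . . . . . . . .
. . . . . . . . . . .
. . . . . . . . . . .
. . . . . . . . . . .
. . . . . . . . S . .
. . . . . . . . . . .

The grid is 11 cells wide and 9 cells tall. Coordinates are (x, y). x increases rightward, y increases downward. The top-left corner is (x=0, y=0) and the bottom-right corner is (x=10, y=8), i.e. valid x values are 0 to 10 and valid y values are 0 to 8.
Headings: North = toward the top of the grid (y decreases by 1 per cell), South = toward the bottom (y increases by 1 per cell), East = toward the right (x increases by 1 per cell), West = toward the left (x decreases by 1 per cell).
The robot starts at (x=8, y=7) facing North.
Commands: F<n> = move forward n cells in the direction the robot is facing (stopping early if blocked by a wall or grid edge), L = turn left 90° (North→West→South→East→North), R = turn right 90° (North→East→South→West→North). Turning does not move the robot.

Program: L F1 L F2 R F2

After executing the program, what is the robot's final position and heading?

Answer: Final position: (x=5, y=8), facing West

Derivation:
Start: (x=8, y=7), facing North
  L: turn left, now facing West
  F1: move forward 1, now at (x=7, y=7)
  L: turn left, now facing South
  F2: move forward 1/2 (blocked), now at (x=7, y=8)
  R: turn right, now facing West
  F2: move forward 2, now at (x=5, y=8)
Final: (x=5, y=8), facing West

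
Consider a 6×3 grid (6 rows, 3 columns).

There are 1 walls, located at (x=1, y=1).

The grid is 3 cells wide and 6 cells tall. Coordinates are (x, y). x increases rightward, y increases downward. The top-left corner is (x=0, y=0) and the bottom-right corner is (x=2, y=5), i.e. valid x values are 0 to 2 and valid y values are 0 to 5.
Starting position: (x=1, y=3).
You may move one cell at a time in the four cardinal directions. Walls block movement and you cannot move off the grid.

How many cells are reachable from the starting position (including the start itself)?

Answer: Reachable cells: 17

Derivation:
BFS flood-fill from (x=1, y=3):
  Distance 0: (x=1, y=3)
  Distance 1: (x=1, y=2), (x=0, y=3), (x=2, y=3), (x=1, y=4)
  Distance 2: (x=0, y=2), (x=2, y=2), (x=0, y=4), (x=2, y=4), (x=1, y=5)
  Distance 3: (x=0, y=1), (x=2, y=1), (x=0, y=5), (x=2, y=5)
  Distance 4: (x=0, y=0), (x=2, y=0)
  Distance 5: (x=1, y=0)
Total reachable: 17 (grid has 17 open cells total)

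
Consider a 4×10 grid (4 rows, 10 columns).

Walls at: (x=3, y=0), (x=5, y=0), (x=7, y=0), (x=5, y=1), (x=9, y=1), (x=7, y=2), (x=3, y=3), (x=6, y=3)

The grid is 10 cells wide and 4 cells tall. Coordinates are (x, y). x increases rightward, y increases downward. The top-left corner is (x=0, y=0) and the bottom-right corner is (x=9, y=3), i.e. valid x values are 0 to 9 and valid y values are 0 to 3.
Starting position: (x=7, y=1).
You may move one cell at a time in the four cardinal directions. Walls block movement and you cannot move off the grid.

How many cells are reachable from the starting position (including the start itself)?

Answer: Reachable cells: 32

Derivation:
BFS flood-fill from (x=7, y=1):
  Distance 0: (x=7, y=1)
  Distance 1: (x=6, y=1), (x=8, y=1)
  Distance 2: (x=6, y=0), (x=8, y=0), (x=6, y=2), (x=8, y=2)
  Distance 3: (x=9, y=0), (x=5, y=2), (x=9, y=2), (x=8, y=3)
  Distance 4: (x=4, y=2), (x=5, y=3), (x=7, y=3), (x=9, y=3)
  Distance 5: (x=4, y=1), (x=3, y=2), (x=4, y=3)
  Distance 6: (x=4, y=0), (x=3, y=1), (x=2, y=2)
  Distance 7: (x=2, y=1), (x=1, y=2), (x=2, y=3)
  Distance 8: (x=2, y=0), (x=1, y=1), (x=0, y=2), (x=1, y=3)
  Distance 9: (x=1, y=0), (x=0, y=1), (x=0, y=3)
  Distance 10: (x=0, y=0)
Total reachable: 32 (grid has 32 open cells total)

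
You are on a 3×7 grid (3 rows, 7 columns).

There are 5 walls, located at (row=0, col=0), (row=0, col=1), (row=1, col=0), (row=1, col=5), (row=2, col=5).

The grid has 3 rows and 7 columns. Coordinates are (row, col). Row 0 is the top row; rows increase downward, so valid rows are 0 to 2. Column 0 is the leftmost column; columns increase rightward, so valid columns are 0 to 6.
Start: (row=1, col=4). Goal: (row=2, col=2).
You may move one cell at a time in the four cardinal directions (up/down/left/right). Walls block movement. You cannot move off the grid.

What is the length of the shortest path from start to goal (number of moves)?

Answer: Shortest path length: 3

Derivation:
BFS from (row=1, col=4) until reaching (row=2, col=2):
  Distance 0: (row=1, col=4)
  Distance 1: (row=0, col=4), (row=1, col=3), (row=2, col=4)
  Distance 2: (row=0, col=3), (row=0, col=5), (row=1, col=2), (row=2, col=3)
  Distance 3: (row=0, col=2), (row=0, col=6), (row=1, col=1), (row=2, col=2)  <- goal reached here
One shortest path (3 moves): (row=1, col=4) -> (row=1, col=3) -> (row=1, col=2) -> (row=2, col=2)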